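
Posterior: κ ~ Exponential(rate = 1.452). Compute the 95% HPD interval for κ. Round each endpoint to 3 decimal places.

[0.000, 2.063]

The exponential density is strictly decreasing on [0, ∞), so the HPD interval is anchored at 0: [0, q] with P(κ ≤ q) = 0.95.
q = −ln(1 − 0.95) / 1.452 = 2.9957 / 1.452 = 2.063.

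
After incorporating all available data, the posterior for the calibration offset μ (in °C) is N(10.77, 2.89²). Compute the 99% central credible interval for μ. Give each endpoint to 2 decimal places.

[3.33, 18.21]

The posterior is symmetric, so the 99% equal-tailed interval is μ = 10.77 ± z·2.89 with z = 2.576.
Half-width: 2.576 × 2.89 = 7.44.
10.77 − 7.44 = 3.33; 10.77 + 7.44 = 18.21.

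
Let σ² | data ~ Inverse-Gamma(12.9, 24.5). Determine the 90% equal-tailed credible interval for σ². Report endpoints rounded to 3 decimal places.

Inverse-Gamma(12.9, 24.5) quantiles: F⁻¹(0.05) and F⁻¹(0.95).
Equivalently, 1/σ² ~ Gamma(12.9, rate = 24.5); invert its 0.95 and 0.05 quantiles.
Posterior mean ≈ 2.059, SD ≈ 0.624; a Normal approximation gives roughly [1.033, 3.085].
Exact: lower = 1.268; upper = 3.218.

[1.268, 3.218]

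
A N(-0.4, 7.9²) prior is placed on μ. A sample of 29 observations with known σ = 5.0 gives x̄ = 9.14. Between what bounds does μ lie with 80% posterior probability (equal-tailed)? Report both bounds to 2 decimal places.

Posterior precision = 1/7.9² + 29/5.0² = 0.0160 + 1.1600 = 1.1760, so posterior SD = 0.9221.
Posterior mean = (-0.4/7.9² + 29·9.14/5.0²) / 1.1760 = 9.0100.
Interval: 9.0100 ± 1.282 × 0.9221 → [7.83, 10.19].

[7.83, 10.19]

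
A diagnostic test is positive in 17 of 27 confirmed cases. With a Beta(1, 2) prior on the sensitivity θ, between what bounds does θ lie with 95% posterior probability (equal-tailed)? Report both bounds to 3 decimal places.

Posterior: Beta(1+17, 2+10) = Beta(18, 12).
Equal-tailed 95% interval: the 0.025 and 0.975 quantiles of Beta(18, 12).
Posterior mean ≈ 0.600, SD ≈ 0.088; a Normal approximation gives roughly [0.428, 0.772].
Exact: F⁻¹(0.025) = 0.423; F⁻¹(0.975) = 0.765.

[0.423, 0.765]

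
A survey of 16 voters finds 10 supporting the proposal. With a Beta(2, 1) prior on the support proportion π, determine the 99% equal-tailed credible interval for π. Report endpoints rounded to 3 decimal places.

Posterior: Beta(2+10, 1+6) = Beta(12, 7).
Equal-tailed 99% interval: the 0.005 and 0.995 quantiles of Beta(12, 7).
Posterior mean ≈ 0.632, SD ≈ 0.108; a Normal approximation gives roughly [0.354, 0.909].
Exact: F⁻¹(0.005) = 0.342; F⁻¹(0.995) = 0.872.

[0.342, 0.872]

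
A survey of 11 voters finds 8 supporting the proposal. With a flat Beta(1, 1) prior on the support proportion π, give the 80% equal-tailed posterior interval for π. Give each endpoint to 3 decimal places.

Posterior: Beta(1+8, 1+3) = Beta(9, 4).
Equal-tailed 80% interval: the 0.1 and 0.9 quantiles of Beta(9, 4).
Posterior mean ≈ 0.692, SD ≈ 0.123; a Normal approximation gives roughly [0.534, 0.850].
Exact: F⁻¹(0.1) = 0.525; F⁻¹(0.9) = 0.846.

[0.525, 0.846]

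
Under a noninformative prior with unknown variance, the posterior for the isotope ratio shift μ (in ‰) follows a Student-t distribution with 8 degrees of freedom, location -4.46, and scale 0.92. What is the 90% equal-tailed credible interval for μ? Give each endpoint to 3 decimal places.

The t_8 distribution is symmetric; the 90% interval is -4.46 ± t·0.92 with t_{0.95,8} = 1.860.
Half-width: 1.860 × 0.92 = 1.711.
-4.46 − 1.711 = -6.171; -4.46 + 1.711 = -2.749.

[-6.171, -2.749]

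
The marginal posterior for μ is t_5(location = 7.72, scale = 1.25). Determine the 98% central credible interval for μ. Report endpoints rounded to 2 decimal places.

[3.51, 11.93]

The t_5 distribution is symmetric; the 98% interval is 7.72 ± t·1.25 with t_{0.99,5} = 3.365.
Half-width: 3.365 × 1.25 = 4.21.
7.72 − 4.21 = 3.51; 7.72 + 4.21 = 11.93.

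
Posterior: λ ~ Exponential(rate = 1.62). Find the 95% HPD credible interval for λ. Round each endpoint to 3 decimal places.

The exponential density is strictly decreasing on [0, ∞), so the HPD interval is anchored at 0: [0, q] with P(λ ≤ q) = 0.95.
q = −ln(1 − 0.95) / 1.62 = 2.9957 / 1.62 = 1.849.

[0.000, 1.849]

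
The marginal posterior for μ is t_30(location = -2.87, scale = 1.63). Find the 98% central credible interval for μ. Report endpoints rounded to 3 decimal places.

The t_30 distribution is symmetric; the 98% interval is -2.87 ± t·1.63 with t_{0.99,30} = 2.457.
Half-width: 2.457 × 1.63 = 4.005.
-2.87 − 4.005 = -6.875; -2.87 + 4.005 = 1.135.

[-6.875, 1.135]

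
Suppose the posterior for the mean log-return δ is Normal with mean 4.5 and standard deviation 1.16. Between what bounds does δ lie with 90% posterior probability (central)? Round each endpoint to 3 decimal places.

[2.592, 6.408]

The posterior is symmetric, so the 90% equal-tailed interval is δ = 4.5 ± z·1.16 with z = 1.645.
Half-width: 1.645 × 1.16 = 1.908.
4.5 − 1.908 = 2.592; 4.5 + 1.908 = 6.408.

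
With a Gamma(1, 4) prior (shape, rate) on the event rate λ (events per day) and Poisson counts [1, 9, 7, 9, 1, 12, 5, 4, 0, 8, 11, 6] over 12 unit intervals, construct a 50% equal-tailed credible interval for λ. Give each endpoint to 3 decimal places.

Posterior: Gamma(1+73, 4+12) = Gamma(74, 16) (shape, rate).
Equal-tailed 50% interval: Gamma(74, 16) quantiles at 0.25 and 0.75.
Posterior mean ≈ 4.625, SD ≈ 0.538; a Normal approximation gives roughly [4.262, 4.988].
Exact: lower = 4.252; upper = 4.975.

[4.252, 4.975]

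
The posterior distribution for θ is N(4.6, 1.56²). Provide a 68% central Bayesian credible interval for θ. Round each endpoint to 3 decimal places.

The posterior is symmetric, so the 68% equal-tailed interval is θ = 4.6 ± z·1.56 with z = 0.994.
Half-width: 0.994 × 1.56 = 1.551.
4.6 − 1.551 = 3.049; 4.6 + 1.551 = 6.151.

[3.049, 6.151]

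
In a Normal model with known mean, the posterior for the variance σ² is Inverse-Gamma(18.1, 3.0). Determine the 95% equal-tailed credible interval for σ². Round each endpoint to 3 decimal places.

[0.110, 0.279]

Inverse-Gamma(18.1, 3.0) quantiles: F⁻¹(0.025) and F⁻¹(0.975).
Equivalently, 1/σ² ~ Gamma(18.1, rate = 3.0); invert its 0.975 and 0.025 quantiles.
Posterior mean ≈ 0.175, SD ≈ 0.044; a Normal approximation gives roughly [0.090, 0.261].
Exact: lower = 0.110; upper = 0.279.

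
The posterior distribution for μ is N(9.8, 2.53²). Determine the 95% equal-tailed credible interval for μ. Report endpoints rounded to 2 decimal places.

[4.84, 14.76]

The posterior is symmetric, so the 95% equal-tailed interval is μ = 9.8 ± z·2.53 with z = 1.960.
Half-width: 1.960 × 2.53 = 4.96.
9.8 − 4.96 = 4.84; 9.8 + 4.96 = 14.76.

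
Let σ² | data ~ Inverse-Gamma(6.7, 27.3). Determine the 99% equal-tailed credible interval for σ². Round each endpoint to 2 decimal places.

Inverse-Gamma(6.7, 27.3) quantiles: F⁻¹(0.005) and F⁻¹(0.995).
Equivalently, 1/σ² ~ Gamma(6.7, rate = 27.3); invert its 0.995 and 0.005 quantiles.
Posterior mean ≈ 4.79, SD ≈ 2.21; a Normal approximation gives roughly [-0.90, 10.48].
Exact: lower = 1.79; upper = 14.50.

[1.79, 14.50]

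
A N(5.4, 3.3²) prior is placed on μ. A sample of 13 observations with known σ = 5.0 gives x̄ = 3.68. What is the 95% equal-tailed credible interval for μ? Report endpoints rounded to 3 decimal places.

Posterior precision = 1/3.3² + 13/5.0² = 0.0918 + 0.5200 = 0.6118, so posterior SD = 1.2785.
Posterior mean = (5.4/3.3² + 13·3.68/5.0²) / 0.6118 = 3.9381.
Interval: 3.9381 ± 1.960 × 1.2785 → [1.432, 6.444].

[1.432, 6.444]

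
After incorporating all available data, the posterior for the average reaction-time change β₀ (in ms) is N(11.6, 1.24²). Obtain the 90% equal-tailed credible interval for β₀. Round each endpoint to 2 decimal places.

[9.56, 13.64]

The posterior is symmetric, so the 90% equal-tailed interval is β₀ = 11.6 ± z·1.24 with z = 1.645.
Half-width: 1.645 × 1.24 = 2.04.
11.6 − 2.04 = 9.56; 11.6 + 2.04 = 13.64.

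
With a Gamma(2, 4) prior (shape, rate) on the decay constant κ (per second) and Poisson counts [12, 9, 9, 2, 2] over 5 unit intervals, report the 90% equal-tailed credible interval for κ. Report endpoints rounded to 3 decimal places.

Posterior: Gamma(2+34, 4+5) = Gamma(36, 9) (shape, rate).
Equal-tailed 90% interval: Gamma(36, 9) quantiles at 0.05 and 0.95.
Posterior mean ≈ 4.000, SD ≈ 0.667; a Normal approximation gives roughly [2.903, 5.097].
Exact: lower = 2.970; upper = 5.156.

[2.970, 5.156]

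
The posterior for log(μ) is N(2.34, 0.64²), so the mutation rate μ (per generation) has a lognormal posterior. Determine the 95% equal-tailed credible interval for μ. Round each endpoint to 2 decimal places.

[2.96, 36.39]

On the log scale the 95% interval is 2.34 ± 1.960 × 0.64 = [1.0856, 3.5944].
Exponentiate: [e^1.0856, e^3.5944] = [2.96, 36.39].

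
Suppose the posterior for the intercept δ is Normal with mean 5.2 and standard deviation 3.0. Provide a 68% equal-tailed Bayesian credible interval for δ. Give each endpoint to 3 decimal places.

[2.217, 8.183]

The posterior is symmetric, so the 68% equal-tailed interval is δ = 5.2 ± z·3.0 with z = 0.994.
Half-width: 0.994 × 3.0 = 2.983.
5.2 − 2.983 = 2.217; 5.2 + 2.983 = 8.183.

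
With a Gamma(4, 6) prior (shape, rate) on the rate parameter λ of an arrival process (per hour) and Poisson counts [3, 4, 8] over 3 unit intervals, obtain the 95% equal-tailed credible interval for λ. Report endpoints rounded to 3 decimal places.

Posterior: Gamma(4+15, 6+3) = Gamma(19, 9) (shape, rate).
Equal-tailed 95% interval: Gamma(19, 9) quantiles at 0.025 and 0.975.
Posterior mean ≈ 2.111, SD ≈ 0.484; a Normal approximation gives roughly [1.162, 3.060].
Exact: lower = 1.271; upper = 3.161.

[1.271, 3.161]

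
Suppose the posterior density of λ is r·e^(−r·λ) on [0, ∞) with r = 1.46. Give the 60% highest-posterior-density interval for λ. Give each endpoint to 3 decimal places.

The exponential density is strictly decreasing on [0, ∞), so the HPD interval is anchored at 0: [0, q] with P(λ ≤ q) = 0.60.
q = −ln(1 − 0.60) / 1.46 = 0.9163 / 1.46 = 0.628.

[0.000, 0.628]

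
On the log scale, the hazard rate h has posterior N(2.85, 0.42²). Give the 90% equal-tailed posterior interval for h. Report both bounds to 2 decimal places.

On the log scale the 90% interval is 2.85 ± 1.645 × 0.42 = [2.1592, 3.5408].
Exponentiate: [e^2.1592, e^3.5408] = [8.66, 34.50].

[8.66, 34.50]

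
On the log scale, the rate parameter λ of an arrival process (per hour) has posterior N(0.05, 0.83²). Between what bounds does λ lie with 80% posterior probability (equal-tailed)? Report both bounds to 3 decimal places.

[0.363, 3.046]

On the log scale the 80% interval is 0.05 ± 1.282 × 0.83 = [-1.0137, 1.1137].
Exponentiate: [e^-1.0137, e^1.1137] = [0.363, 3.046].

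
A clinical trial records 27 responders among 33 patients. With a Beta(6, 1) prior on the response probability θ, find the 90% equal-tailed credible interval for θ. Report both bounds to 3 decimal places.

[0.719, 0.913]

Posterior: Beta(6+27, 1+6) = Beta(33, 7).
Equal-tailed 90% interval: the 0.05 and 0.95 quantiles of Beta(33, 7).
Posterior mean ≈ 0.825, SD ≈ 0.059; a Normal approximation gives roughly [0.727, 0.923].
Exact: F⁻¹(0.05) = 0.719; F⁻¹(0.95) = 0.913.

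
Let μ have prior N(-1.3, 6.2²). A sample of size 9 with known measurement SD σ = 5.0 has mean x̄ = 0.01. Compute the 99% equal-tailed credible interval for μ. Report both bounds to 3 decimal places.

Posterior precision = 1/6.2² + 9/5.0² = 0.0260 + 0.3600 = 0.3860, so posterior SD = 1.6095.
Posterior mean = (-1.3/6.2² + 9·0.01/5.0²) / 0.3860 = -0.0783.
Interval: -0.0783 ± 2.576 × 1.6095 → [-4.224, 4.068].

[-4.224, 4.068]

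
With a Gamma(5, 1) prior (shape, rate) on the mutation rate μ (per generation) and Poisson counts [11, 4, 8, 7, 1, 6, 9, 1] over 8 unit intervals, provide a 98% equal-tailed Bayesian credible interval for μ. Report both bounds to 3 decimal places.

[4.079, 7.803]

Posterior: Gamma(5+47, 1+8) = Gamma(52, 9) (shape, rate).
Equal-tailed 98% interval: Gamma(52, 9) quantiles at 0.01 and 0.99.
Posterior mean ≈ 5.778, SD ≈ 0.801; a Normal approximation gives roughly [3.914, 7.642].
Exact: lower = 4.079; upper = 7.803.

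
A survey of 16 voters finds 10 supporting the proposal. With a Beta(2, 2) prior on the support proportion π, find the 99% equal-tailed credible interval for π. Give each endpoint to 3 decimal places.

[0.319, 0.845]

Posterior: Beta(2+10, 2+6) = Beta(12, 8).
Equal-tailed 99% interval: the 0.005 and 0.995 quantiles of Beta(12, 8).
Posterior mean ≈ 0.600, SD ≈ 0.107; a Normal approximation gives roughly [0.325, 0.875].
Exact: F⁻¹(0.005) = 0.319; F⁻¹(0.995) = 0.845.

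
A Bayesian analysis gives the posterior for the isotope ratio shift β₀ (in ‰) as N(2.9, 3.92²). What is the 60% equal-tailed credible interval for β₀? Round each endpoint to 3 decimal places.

The posterior is symmetric, so the 60% equal-tailed interval is β₀ = 2.9 ± z·3.92 with z = 0.842.
Half-width: 0.842 × 3.92 = 3.299.
2.9 − 3.299 = -0.399; 2.9 + 3.299 = 6.199.

[-0.399, 6.199]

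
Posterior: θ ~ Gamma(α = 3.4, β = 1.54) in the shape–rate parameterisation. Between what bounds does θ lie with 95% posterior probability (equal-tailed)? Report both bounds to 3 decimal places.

Posterior: Gamma(shape 3.4, rate 1.54).
Equal-tailed 95% interval: Gamma(3.4, 1.54) quantiles at 0.025 and 0.975.
Posterior mean ≈ 2.208, SD ≈ 1.197; a Normal approximation gives roughly [-0.139, 4.555].
Exact: lower = 0.518; upper = 5.099.

[0.518, 5.099]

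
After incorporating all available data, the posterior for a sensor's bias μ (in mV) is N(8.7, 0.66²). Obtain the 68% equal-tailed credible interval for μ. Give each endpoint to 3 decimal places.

[8.044, 9.356]

The posterior is symmetric, so the 68% equal-tailed interval is μ = 8.7 ± z·0.66 with z = 0.994.
Half-width: 0.994 × 0.66 = 0.656.
8.7 − 0.656 = 8.044; 8.7 + 0.656 = 9.356.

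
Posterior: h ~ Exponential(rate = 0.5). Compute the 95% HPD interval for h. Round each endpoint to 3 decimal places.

[0.000, 5.991]

The exponential density is strictly decreasing on [0, ∞), so the HPD interval is anchored at 0: [0, q] with P(h ≤ q) = 0.95.
q = −ln(1 − 0.95) / 0.5 = 2.9957 / 0.5 = 5.991.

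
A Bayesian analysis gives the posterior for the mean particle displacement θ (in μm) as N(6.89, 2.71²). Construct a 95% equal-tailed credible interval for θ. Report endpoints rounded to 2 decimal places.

The posterior is symmetric, so the 95% equal-tailed interval is θ = 6.89 ± z·2.71 with z = 1.960.
Half-width: 1.960 × 2.71 = 5.31.
6.89 − 5.31 = 1.58; 6.89 + 5.31 = 12.20.

[1.58, 12.20]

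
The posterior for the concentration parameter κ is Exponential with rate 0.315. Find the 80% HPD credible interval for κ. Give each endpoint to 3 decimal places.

The exponential density is strictly decreasing on [0, ∞), so the HPD interval is anchored at 0: [0, q] with P(κ ≤ q) = 0.80.
q = −ln(1 − 0.80) / 0.315 = 1.6094 / 0.315 = 5.109.

[0.000, 5.109]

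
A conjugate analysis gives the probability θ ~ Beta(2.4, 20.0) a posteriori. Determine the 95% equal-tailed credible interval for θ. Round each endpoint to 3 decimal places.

Posterior: Beta(2.4, 20.0).
Equal-tailed 95% interval: the 0.025 and 0.975 quantiles of Beta(2.4, 20.0).
Posterior mean ≈ 0.107, SD ≈ 0.064; a Normal approximation gives roughly [-0.018, 0.232].
Exact: F⁻¹(0.025) = 0.018; F⁻¹(0.975) = 0.261.

[0.018, 0.261]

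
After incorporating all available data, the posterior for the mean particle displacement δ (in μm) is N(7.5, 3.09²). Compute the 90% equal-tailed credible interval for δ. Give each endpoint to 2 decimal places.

The posterior is symmetric, so the 90% equal-tailed interval is δ = 7.5 ± z·3.09 with z = 1.645.
Half-width: 1.645 × 3.09 = 5.08.
7.5 − 5.08 = 2.42; 7.5 + 5.08 = 12.58.

[2.42, 12.58]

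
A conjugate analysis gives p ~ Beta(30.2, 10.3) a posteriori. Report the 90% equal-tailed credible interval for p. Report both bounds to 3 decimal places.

[0.628, 0.850]

Posterior: Beta(30.2, 10.3).
Equal-tailed 90% interval: the 0.05 and 0.95 quantiles of Beta(30.2, 10.3).
Posterior mean ≈ 0.746, SD ≈ 0.068; a Normal approximation gives roughly [0.634, 0.857].
Exact: F⁻¹(0.05) = 0.628; F⁻¹(0.95) = 0.850.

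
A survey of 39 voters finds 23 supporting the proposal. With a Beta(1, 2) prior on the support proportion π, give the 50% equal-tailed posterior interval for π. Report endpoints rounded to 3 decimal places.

[0.520, 0.624]

Posterior: Beta(1+23, 2+16) = Beta(24, 18).
Equal-tailed 50% interval: the 0.25 and 0.75 quantiles of Beta(24, 18).
Posterior mean ≈ 0.571, SD ≈ 0.075; a Normal approximation gives roughly [0.521, 0.622].
Exact: F⁻¹(0.25) = 0.520; F⁻¹(0.75) = 0.624.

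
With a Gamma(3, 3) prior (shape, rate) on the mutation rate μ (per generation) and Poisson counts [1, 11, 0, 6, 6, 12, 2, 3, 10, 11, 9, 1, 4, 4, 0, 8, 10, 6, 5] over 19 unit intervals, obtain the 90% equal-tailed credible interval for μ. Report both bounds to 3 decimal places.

[4.326, 5.907]

Posterior: Gamma(3+109, 3+19) = Gamma(112, 22) (shape, rate).
Equal-tailed 90% interval: Gamma(112, 22) quantiles at 0.05 and 0.95.
Posterior mean ≈ 5.091, SD ≈ 0.481; a Normal approximation gives roughly [4.300, 5.882].
Exact: lower = 4.326; upper = 5.907.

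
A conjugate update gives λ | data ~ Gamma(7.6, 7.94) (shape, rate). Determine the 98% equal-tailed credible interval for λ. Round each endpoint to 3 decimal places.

Posterior: Gamma(shape 7.6, rate 7.94).
Equal-tailed 98% interval: Gamma(7.6, 7.94) quantiles at 0.01 and 0.99.
Posterior mean ≈ 0.957, SD ≈ 0.347; a Normal approximation gives roughly [0.149, 1.765].
Exact: lower = 0.337; upper = 1.944.

[0.337, 1.944]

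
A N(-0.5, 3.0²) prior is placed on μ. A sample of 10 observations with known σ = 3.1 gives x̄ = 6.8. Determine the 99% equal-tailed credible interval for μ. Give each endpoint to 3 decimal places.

[3.696, 8.496]

Posterior precision = 1/3.0² + 10/3.1² = 0.1111 + 1.0406 = 1.1517, so posterior SD = 0.9318.
Posterior mean = (-0.5/3.0² + 10·6.8/3.1²) / 1.1517 = 6.0957.
Interval: 6.0957 ± 2.576 × 0.9318 → [3.696, 8.496].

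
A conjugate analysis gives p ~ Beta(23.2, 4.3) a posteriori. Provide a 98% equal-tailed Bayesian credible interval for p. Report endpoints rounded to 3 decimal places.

Posterior: Beta(23.2, 4.3).
Equal-tailed 98% interval: the 0.01 and 0.99 quantiles of Beta(23.2, 4.3).
Posterior mean ≈ 0.844, SD ≈ 0.068; a Normal approximation gives roughly [0.685, 1.002].
Exact: F⁻¹(0.01) = 0.654; F⁻¹(0.99) = 0.962.

[0.654, 0.962]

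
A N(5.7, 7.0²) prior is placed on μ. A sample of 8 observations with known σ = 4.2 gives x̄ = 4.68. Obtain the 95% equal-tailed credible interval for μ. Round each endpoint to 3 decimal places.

[1.877, 7.571]

Posterior precision = 1/7.0² + 8/4.2² = 0.0204 + 0.4535 = 0.4739, so posterior SD = 1.4526.
Posterior mean = (5.7/7.0² + 8·4.68/4.2²) / 0.4739 = 4.7239.
Interval: 4.7239 ± 1.960 × 1.4526 → [1.877, 7.571].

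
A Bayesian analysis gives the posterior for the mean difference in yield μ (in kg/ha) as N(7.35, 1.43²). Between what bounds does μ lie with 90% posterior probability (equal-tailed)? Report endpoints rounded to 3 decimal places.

[4.998, 9.702]

The posterior is symmetric, so the 90% equal-tailed interval is μ = 7.35 ± z·1.43 with z = 1.645.
Half-width: 1.645 × 1.43 = 2.352.
7.35 − 2.352 = 4.998; 7.35 + 2.352 = 9.702.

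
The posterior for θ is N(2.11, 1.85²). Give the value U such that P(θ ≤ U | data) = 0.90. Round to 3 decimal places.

Need U with P(θ ≤ U) = 0.90: U = 2.11 + z_{0.1}·1.85.
z = 1.282; U = 2.11 + 1.282 × 1.85 = 4.481.

4.481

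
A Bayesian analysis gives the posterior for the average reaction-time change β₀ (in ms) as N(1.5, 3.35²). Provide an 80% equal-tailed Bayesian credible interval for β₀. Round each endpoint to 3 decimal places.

The posterior is symmetric, so the 80% equal-tailed interval is β₀ = 1.5 ± z·3.35 with z = 1.282.
Half-width: 1.282 × 3.35 = 4.293.
1.5 − 4.293 = -2.793; 1.5 + 4.293 = 5.793.

[-2.793, 5.793]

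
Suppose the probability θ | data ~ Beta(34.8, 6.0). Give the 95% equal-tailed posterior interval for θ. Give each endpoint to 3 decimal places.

Posterior: Beta(34.8, 6.0).
Equal-tailed 95% interval: the 0.025 and 0.975 quantiles of Beta(34.8, 6.0).
Posterior mean ≈ 0.853, SD ≈ 0.055; a Normal approximation gives roughly [0.746, 0.960].
Exact: F⁻¹(0.025) = 0.731; F⁻¹(0.975) = 0.943.

[0.731, 0.943]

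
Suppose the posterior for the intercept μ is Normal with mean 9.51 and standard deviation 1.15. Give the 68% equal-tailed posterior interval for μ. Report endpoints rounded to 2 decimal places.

The posterior is symmetric, so the 68% equal-tailed interval is μ = 9.51 ± z·1.15 with z = 0.994.
Half-width: 0.994 × 1.15 = 1.14.
9.51 − 1.14 = 8.37; 9.51 + 1.14 = 10.65.

[8.37, 10.65]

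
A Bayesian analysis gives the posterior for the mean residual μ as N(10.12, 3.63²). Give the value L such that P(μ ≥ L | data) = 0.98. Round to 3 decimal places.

2.665

Need L with P(μ ≥ L) = 0.98: L = 10.12 − z_{0.02}·3.63.
z = 2.054; L = 10.12 − 2.054 × 3.63 = 2.665.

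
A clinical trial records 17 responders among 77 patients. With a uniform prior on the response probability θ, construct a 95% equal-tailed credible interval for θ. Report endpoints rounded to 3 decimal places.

Posterior: Beta(1+17, 1+60) = Beta(18, 61).
Equal-tailed 95% interval: the 0.025 and 0.975 quantiles of Beta(18, 61).
Posterior mean ≈ 0.228, SD ≈ 0.047; a Normal approximation gives roughly [0.136, 0.320].
Exact: F⁻¹(0.025) = 0.143; F⁻¹(0.975) = 0.326.

[0.143, 0.326]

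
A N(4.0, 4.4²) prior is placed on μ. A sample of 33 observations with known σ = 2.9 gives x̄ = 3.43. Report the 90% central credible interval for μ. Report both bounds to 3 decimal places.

[2.612, 4.262]

Posterior precision = 1/4.4² + 33/2.9² = 0.0517 + 3.9239 = 3.9756, so posterior SD = 0.5015.
Posterior mean = (4.0/4.4² + 33·3.43/2.9²) / 3.9756 = 3.4374.
Interval: 3.4374 ± 1.645 × 0.5015 → [2.612, 4.262].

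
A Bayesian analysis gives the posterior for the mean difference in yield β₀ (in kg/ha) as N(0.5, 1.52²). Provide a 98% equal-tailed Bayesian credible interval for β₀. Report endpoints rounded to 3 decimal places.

[-3.036, 4.036]

The posterior is symmetric, so the 98% equal-tailed interval is β₀ = 0.5 ± z·1.52 with z = 2.326.
Half-width: 2.326 × 1.52 = 3.536.
0.5 − 3.536 = -3.036; 0.5 + 3.536 = 4.036.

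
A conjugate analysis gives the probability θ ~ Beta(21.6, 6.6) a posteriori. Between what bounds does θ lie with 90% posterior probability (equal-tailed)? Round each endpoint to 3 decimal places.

[0.627, 0.883]

Posterior: Beta(21.6, 6.6).
Equal-tailed 90% interval: the 0.05 and 0.95 quantiles of Beta(21.6, 6.6).
Posterior mean ≈ 0.766, SD ≈ 0.078; a Normal approximation gives roughly [0.637, 0.895].
Exact: F⁻¹(0.05) = 0.627; F⁻¹(0.95) = 0.883.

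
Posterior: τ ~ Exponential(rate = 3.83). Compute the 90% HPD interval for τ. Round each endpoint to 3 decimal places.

The exponential density is strictly decreasing on [0, ∞), so the HPD interval is anchored at 0: [0, q] with P(τ ≤ q) = 0.90.
q = −ln(1 − 0.90) / 3.83 = 2.3026 / 3.83 = 0.601.

[0.000, 0.601]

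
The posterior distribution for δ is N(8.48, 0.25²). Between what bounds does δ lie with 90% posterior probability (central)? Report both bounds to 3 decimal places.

[8.069, 8.891]

The posterior is symmetric, so the 90% equal-tailed interval is δ = 8.48 ± z·0.25 with z = 1.645.
Half-width: 1.645 × 0.25 = 0.411.
8.48 − 0.411 = 8.069; 8.48 + 0.411 = 8.891.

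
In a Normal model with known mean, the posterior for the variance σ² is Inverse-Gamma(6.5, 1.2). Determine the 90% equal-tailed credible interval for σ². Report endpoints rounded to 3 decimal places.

Inverse-Gamma(6.5, 1.2) quantiles: F⁻¹(0.05) and F⁻¹(0.95).
Equivalently, 1/σ² ~ Gamma(6.5, rate = 1.2); invert its 0.95 and 0.05 quantiles.
Posterior mean ≈ 0.218, SD ≈ 0.103; a Normal approximation gives roughly [0.049, 0.387].
Exact: lower = 0.107; upper = 0.407.

[0.107, 0.407]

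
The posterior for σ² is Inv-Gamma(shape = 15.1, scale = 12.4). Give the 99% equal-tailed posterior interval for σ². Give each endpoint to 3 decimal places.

[0.460, 1.782]

Inverse-Gamma(15.1, 12.4) quantiles: F⁻¹(0.005) and F⁻¹(0.995).
Equivalently, 1/σ² ~ Gamma(15.1, rate = 12.4); invert its 0.995 and 0.005 quantiles.
Posterior mean ≈ 0.879, SD ≈ 0.243; a Normal approximation gives roughly [0.254, 1.505].
Exact: lower = 0.460; upper = 1.782.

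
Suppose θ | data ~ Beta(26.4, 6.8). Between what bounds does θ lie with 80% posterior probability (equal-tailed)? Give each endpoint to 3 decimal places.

[0.703, 0.880]

Posterior: Beta(26.4, 6.8).
Equal-tailed 80% interval: the 0.1 and 0.9 quantiles of Beta(26.4, 6.8).
Posterior mean ≈ 0.795, SD ≈ 0.069; a Normal approximation gives roughly [0.707, 0.884].
Exact: F⁻¹(0.1) = 0.703; F⁻¹(0.9) = 0.880.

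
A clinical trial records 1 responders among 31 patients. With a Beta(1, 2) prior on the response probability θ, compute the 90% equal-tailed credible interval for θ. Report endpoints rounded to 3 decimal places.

Posterior: Beta(1+1, 2+30) = Beta(2, 32).
Equal-tailed 90% interval: the 0.05 and 0.95 quantiles of Beta(2, 32).
Posterior mean ≈ 0.059, SD ≈ 0.040; a Normal approximation gives roughly [-0.007, 0.124].
Exact: F⁻¹(0.05) = 0.011; F⁻¹(0.95) = 0.136.

[0.011, 0.136]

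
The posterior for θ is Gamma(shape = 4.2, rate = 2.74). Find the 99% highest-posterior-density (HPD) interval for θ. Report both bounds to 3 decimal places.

[0.167, 3.824]

The posterior is unimodal and skewed, so the HPD interval has equal density at both endpoints and is the shortest 99% interval.
Solving f(0.167) = f(3.824) with F(3.824) − F(0.167) = 0.99 gives [0.167, 3.824].
For comparison, the equal-tailed interval is [0.273, 4.127]; the HPD is narrower and shifted toward the mode.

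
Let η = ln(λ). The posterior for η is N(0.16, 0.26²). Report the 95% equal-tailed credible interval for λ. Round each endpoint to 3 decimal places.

On the log scale the 95% interval is 0.16 ± 1.960 × 0.26 = [-0.3496, 0.6696].
Exponentiate: [e^-0.3496, e^0.6696] = [0.705, 1.953].

[0.705, 1.953]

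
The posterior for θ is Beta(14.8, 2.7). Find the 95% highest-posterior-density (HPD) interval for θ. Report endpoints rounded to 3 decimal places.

The posterior is unimodal and skewed, so the HPD interval has equal density at both endpoints and is the shortest 95% interval.
Solving f(0.682) = f(0.984) with F(0.984) − F(0.682) = 0.95 gives [0.682, 0.984].
For comparison, the equal-tailed interval is [0.649, 0.969]; the HPD is narrower and shifted toward the mode.

[0.682, 0.984]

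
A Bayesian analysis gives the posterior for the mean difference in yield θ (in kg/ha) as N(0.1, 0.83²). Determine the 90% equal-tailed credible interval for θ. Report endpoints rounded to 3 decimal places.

The posterior is symmetric, so the 90% equal-tailed interval is θ = 0.1 ± z·0.83 with z = 1.645.
Half-width: 1.645 × 0.83 = 1.365.
0.1 − 1.365 = -1.265; 0.1 + 1.365 = 1.465.

[-1.265, 1.465]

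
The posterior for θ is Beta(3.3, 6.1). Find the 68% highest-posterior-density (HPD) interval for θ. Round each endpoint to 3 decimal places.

The posterior is unimodal and skewed, so the HPD interval has equal density at both endpoints and is the shortest 68% interval.
Solving f(0.173) = f(0.476) with F(0.476) − F(0.173) = 0.68 gives [0.173, 0.476].
For comparison, the equal-tailed interval is [0.198, 0.505]; the HPD is narrower and shifted toward the mode.

[0.173, 0.476]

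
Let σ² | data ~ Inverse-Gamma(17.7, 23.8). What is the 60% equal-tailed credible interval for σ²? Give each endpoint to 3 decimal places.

Inverse-Gamma(17.7, 23.8) quantiles: F⁻¹(0.2) and F⁻¹(0.8).
Equivalently, 1/σ² ~ Gamma(17.7, rate = 23.8); invert its 0.8 and 0.2 quantiles.
Posterior mean ≈ 1.425, SD ≈ 0.360; a Normal approximation gives roughly [1.122, 1.728].
Exact: lower = 1.127; upper = 1.688.

[1.127, 1.688]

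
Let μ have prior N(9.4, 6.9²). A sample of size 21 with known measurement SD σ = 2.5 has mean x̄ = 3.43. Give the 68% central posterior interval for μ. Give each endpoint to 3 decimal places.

[2.926, 4.008]

Posterior precision = 1/6.9² + 21/2.5² = 0.0210 + 3.3600 = 3.3810, so posterior SD = 0.5438.
Posterior mean = (9.4/6.9² + 21·3.43/2.5²) / 3.3810 = 3.4671.
Interval: 3.4671 ± 0.994 × 0.5438 → [2.926, 4.008].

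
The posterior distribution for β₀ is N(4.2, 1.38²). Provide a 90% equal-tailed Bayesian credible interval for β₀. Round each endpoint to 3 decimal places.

[1.930, 6.470]

The posterior is symmetric, so the 90% equal-tailed interval is β₀ = 4.2 ± z·1.38 with z = 1.645.
Half-width: 1.645 × 1.38 = 2.270.
4.2 − 2.270 = 1.930; 4.2 + 2.270 = 6.470.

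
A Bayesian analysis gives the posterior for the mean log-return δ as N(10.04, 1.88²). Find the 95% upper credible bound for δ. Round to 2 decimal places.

13.13

Need U with P(δ ≤ U) = 0.95: U = 10.04 + z_{0.05}·1.88.
z = 1.645; U = 10.04 + 1.645 × 1.88 = 13.13.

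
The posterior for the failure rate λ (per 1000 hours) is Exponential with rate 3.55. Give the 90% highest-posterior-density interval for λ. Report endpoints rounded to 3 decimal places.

The exponential density is strictly decreasing on [0, ∞), so the HPD interval is anchored at 0: [0, q] with P(λ ≤ q) = 0.90.
q = −ln(1 − 0.90) / 3.55 = 2.3026 / 3.55 = 0.649.

[0.000, 0.649]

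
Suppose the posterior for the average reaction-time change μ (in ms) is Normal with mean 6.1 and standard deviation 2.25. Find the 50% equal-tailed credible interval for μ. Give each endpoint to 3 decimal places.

The posterior is symmetric, so the 50% equal-tailed interval is μ = 6.1 ± z·2.25 with z = 0.674.
Half-width: 0.674 × 2.25 = 1.518.
6.1 − 1.518 = 4.582; 6.1 + 1.518 = 7.618.

[4.582, 7.618]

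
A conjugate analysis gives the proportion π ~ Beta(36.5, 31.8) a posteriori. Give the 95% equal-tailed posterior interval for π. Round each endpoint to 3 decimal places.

Posterior: Beta(36.5, 31.8).
Equal-tailed 95% interval: the 0.025 and 0.975 quantiles of Beta(36.5, 31.8).
Posterior mean ≈ 0.534, SD ≈ 0.060; a Normal approximation gives roughly [0.417, 0.652].
Exact: F⁻¹(0.025) = 0.416; F⁻¹(0.975) = 0.651.

[0.416, 0.651]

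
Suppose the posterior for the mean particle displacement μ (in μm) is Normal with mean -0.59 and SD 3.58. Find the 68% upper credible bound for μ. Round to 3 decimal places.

1.084

Need U with P(μ ≤ U) = 0.68: U = -0.59 + z_{0.32}·3.58.
z = 0.468; U = -0.59 + 0.468 × 3.58 = 1.084.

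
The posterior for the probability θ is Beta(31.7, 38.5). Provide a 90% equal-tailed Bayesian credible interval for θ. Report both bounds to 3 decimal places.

[0.355, 0.549]

Posterior: Beta(31.7, 38.5).
Equal-tailed 90% interval: the 0.05 and 0.95 quantiles of Beta(31.7, 38.5).
Posterior mean ≈ 0.452, SD ≈ 0.059; a Normal approximation gives roughly [0.355, 0.549].
Exact: F⁻¹(0.05) = 0.355; F⁻¹(0.95) = 0.549.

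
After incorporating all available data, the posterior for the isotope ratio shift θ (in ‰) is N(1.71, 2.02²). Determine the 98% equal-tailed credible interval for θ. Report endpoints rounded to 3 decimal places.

[-2.989, 6.409]

The posterior is symmetric, so the 98% equal-tailed interval is θ = 1.71 ± z·2.02 with z = 2.326.
Half-width: 2.326 × 2.02 = 4.699.
1.71 − 4.699 = -2.989; 1.71 + 4.699 = 6.409.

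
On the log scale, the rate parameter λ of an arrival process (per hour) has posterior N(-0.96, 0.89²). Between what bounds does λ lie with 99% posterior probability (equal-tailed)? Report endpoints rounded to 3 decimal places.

On the log scale the 99% interval is -0.96 ± 2.576 × 0.89 = [-3.2525, 1.3325].
Exponentiate: [e^-3.2525, e^1.3325] = [0.039, 3.790].

[0.039, 3.790]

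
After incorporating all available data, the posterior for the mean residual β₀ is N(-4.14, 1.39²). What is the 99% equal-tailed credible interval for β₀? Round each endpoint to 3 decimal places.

The posterior is symmetric, so the 99% equal-tailed interval is β₀ = -4.14 ± z·1.39 with z = 2.576.
Half-width: 2.576 × 1.39 = 3.580.
-4.14 − 3.580 = -7.720; -4.14 + 3.580 = -0.560.

[-7.720, -0.560]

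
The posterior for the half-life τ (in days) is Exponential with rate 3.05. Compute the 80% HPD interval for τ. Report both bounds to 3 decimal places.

[0.000, 0.528]

The exponential density is strictly decreasing on [0, ∞), so the HPD interval is anchored at 0: [0, q] with P(τ ≤ q) = 0.80.
q = −ln(1 − 0.80) / 3.05 = 1.6094 / 3.05 = 0.528.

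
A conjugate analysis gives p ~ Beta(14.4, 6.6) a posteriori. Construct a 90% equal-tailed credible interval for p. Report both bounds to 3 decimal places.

Posterior: Beta(14.4, 6.6).
Equal-tailed 90% interval: the 0.05 and 0.95 quantiles of Beta(14.4, 6.6).
Posterior mean ≈ 0.686, SD ≈ 0.099; a Normal approximation gives roughly [0.523, 0.849].
Exact: F⁻¹(0.05) = 0.513; F⁻¹(0.95) = 0.838.

[0.513, 0.838]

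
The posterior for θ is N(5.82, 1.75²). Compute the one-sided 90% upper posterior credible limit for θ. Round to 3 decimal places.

Need U with P(θ ≤ U) = 0.90: U = 5.82 + z_{0.1}·1.75.
z = 1.282; U = 5.82 + 1.282 × 1.75 = 8.063.

8.063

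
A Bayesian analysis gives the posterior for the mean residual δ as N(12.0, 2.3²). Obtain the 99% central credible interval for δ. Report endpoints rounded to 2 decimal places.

The posterior is symmetric, so the 99% equal-tailed interval is δ = 12.0 ± z·2.3 with z = 2.576.
Half-width: 2.576 × 2.3 = 5.92.
12.0 − 5.92 = 6.08; 12.0 + 5.92 = 17.92.

[6.08, 17.92]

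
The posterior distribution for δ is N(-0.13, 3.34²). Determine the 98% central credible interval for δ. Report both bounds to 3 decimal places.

[-7.900, 7.640]

The posterior is symmetric, so the 98% equal-tailed interval is δ = -0.13 ± z·3.34 with z = 2.326.
Half-width: 2.326 × 3.34 = 7.770.
-0.13 − 7.770 = -7.900; -0.13 + 7.770 = 7.640.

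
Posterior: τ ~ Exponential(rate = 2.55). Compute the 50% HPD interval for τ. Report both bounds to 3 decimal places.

[0.000, 0.272]

The exponential density is strictly decreasing on [0, ∞), so the HPD interval is anchored at 0: [0, q] with P(τ ≤ q) = 0.50.
q = −ln(1 − 0.50) / 2.55 = 0.6931 / 2.55 = 0.272.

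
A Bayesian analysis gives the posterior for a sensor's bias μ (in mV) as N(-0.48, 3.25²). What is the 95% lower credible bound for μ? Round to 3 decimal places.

-5.826

Need L with P(μ ≥ L) = 0.95: L = -0.48 − z_{0.05}·3.25.
z = 1.645; L = -0.48 − 1.645 × 3.25 = -5.826.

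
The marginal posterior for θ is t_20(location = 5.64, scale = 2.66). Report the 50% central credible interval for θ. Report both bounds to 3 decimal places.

The t_20 distribution is symmetric; the 50% interval is 5.64 ± t·2.66 with t_{0.75,20} = 0.687.
Half-width: 0.687 × 2.66 = 1.827.
5.64 − 1.827 = 3.813; 5.64 + 1.827 = 7.467.

[3.813, 7.467]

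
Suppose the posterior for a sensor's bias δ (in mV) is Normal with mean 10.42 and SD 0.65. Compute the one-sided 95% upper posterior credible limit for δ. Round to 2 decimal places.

Need U with P(δ ≤ U) = 0.95: U = 10.42 + z_{0.05}·0.65.
z = 1.645; U = 10.42 + 1.645 × 0.65 = 11.49.

11.49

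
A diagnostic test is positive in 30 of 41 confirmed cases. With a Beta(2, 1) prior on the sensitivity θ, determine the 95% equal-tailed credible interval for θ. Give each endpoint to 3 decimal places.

[0.588, 0.847]

Posterior: Beta(2+30, 1+11) = Beta(32, 12).
Equal-tailed 95% interval: the 0.025 and 0.975 quantiles of Beta(32, 12).
Posterior mean ≈ 0.727, SD ≈ 0.066; a Normal approximation gives roughly [0.597, 0.857].
Exact: F⁻¹(0.025) = 0.588; F⁻¹(0.975) = 0.847.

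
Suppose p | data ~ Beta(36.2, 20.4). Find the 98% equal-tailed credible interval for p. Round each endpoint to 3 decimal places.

Posterior: Beta(36.2, 20.4).
Equal-tailed 98% interval: the 0.01 and 0.99 quantiles of Beta(36.2, 20.4).
Posterior mean ≈ 0.640, SD ≈ 0.063; a Normal approximation gives roughly [0.492, 0.787].
Exact: F⁻¹(0.01) = 0.487; F⁻¹(0.99) = 0.778.

[0.487, 0.778]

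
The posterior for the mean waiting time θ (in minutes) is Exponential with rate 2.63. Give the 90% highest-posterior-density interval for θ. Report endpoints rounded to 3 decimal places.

The exponential density is strictly decreasing on [0, ∞), so the HPD interval is anchored at 0: [0, q] with P(θ ≤ q) = 0.90.
q = −ln(1 − 0.90) / 2.63 = 2.3026 / 2.63 = 0.876.

[0.000, 0.876]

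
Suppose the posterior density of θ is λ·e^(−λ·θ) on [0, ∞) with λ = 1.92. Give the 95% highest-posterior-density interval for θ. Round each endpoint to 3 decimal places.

[0.000, 1.560]

The exponential density is strictly decreasing on [0, ∞), so the HPD interval is anchored at 0: [0, q] with P(θ ≤ q) = 0.95.
q = −ln(1 − 0.95) / 1.92 = 2.9957 / 1.92 = 1.560.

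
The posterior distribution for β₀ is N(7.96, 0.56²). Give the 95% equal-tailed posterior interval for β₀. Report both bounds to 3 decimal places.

The posterior is symmetric, so the 95% equal-tailed interval is β₀ = 7.96 ± z·0.56 with z = 1.960.
Half-width: 1.960 × 0.56 = 1.098.
7.96 − 1.098 = 6.862; 7.96 + 1.098 = 9.058.

[6.862, 9.058]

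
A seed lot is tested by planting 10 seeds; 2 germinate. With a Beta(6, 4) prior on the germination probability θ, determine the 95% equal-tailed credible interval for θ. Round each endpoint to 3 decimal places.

Posterior: Beta(6+2, 4+8) = Beta(8, 12).
Equal-tailed 95% interval: the 0.025 and 0.975 quantiles of Beta(8, 12).
Posterior mean ≈ 0.400, SD ≈ 0.107; a Normal approximation gives roughly [0.190, 0.610].
Exact: F⁻¹(0.025) = 0.203; F⁻¹(0.975) = 0.616.

[0.203, 0.616]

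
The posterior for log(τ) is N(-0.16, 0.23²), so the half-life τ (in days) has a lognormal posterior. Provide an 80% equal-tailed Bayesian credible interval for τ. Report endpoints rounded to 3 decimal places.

On the log scale the 80% interval is -0.16 ± 1.282 × 0.23 = [-0.4548, 0.1348].
Exponentiate: [e^-0.4548, e^0.1348] = [0.635, 1.144].

[0.635, 1.144]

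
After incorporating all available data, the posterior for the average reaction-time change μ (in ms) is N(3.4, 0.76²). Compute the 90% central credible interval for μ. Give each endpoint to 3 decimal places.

[2.150, 4.650]

The posterior is symmetric, so the 90% equal-tailed interval is μ = 3.4 ± z·0.76 with z = 1.645.
Half-width: 1.645 × 0.76 = 1.250.
3.4 − 1.250 = 2.150; 3.4 + 1.250 = 4.650.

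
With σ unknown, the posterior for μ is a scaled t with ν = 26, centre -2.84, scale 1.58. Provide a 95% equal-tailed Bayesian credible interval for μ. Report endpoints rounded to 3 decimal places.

The t_26 distribution is symmetric; the 95% interval is -2.84 ± t·1.58 with t_{0.975,26} = 2.056.
Half-width: 2.056 × 1.58 = 3.248.
-2.84 − 3.248 = -6.088; -2.84 + 3.248 = 0.408.

[-6.088, 0.408]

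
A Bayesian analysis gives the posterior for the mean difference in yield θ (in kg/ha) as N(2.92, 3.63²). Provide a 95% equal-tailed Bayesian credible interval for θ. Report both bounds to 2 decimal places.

[-4.19, 10.03]

The posterior is symmetric, so the 95% equal-tailed interval is θ = 2.92 ± z·3.63 with z = 1.960.
Half-width: 1.960 × 3.63 = 7.11.
2.92 − 7.11 = -4.19; 2.92 + 7.11 = 10.03.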